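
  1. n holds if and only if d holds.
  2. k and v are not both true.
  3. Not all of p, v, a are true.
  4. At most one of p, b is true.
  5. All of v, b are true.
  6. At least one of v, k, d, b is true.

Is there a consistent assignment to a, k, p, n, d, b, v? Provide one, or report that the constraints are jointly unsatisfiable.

a=F, k=F, p=F, n=T, d=T, b=T, v=T

  (1) n=T, d=T — same ✓
  (2) k=F, v=T — not both ✓
  (3) {p, v, a}: 1/3 true — not all ✓
  (4) {p, b}: 1 true — at most one ✓
  (5) {v, b}: all 2 true ✓
  (6) {v, k, d, b}: 3 true — at least one ✓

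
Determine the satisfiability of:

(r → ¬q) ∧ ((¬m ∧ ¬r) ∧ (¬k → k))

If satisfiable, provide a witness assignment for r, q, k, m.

r=F, q=F, k=T, m=F

  r → ¬q = True
    ¬q = True
  (¬m ∧ ¬r) ∧ (¬k → k) = True
    ¬m ∧ ¬r = True
      ¬m = True
      ¬r = True
    ¬k → k = True
      ¬k = False
Both conjuncts True, so the formula holds.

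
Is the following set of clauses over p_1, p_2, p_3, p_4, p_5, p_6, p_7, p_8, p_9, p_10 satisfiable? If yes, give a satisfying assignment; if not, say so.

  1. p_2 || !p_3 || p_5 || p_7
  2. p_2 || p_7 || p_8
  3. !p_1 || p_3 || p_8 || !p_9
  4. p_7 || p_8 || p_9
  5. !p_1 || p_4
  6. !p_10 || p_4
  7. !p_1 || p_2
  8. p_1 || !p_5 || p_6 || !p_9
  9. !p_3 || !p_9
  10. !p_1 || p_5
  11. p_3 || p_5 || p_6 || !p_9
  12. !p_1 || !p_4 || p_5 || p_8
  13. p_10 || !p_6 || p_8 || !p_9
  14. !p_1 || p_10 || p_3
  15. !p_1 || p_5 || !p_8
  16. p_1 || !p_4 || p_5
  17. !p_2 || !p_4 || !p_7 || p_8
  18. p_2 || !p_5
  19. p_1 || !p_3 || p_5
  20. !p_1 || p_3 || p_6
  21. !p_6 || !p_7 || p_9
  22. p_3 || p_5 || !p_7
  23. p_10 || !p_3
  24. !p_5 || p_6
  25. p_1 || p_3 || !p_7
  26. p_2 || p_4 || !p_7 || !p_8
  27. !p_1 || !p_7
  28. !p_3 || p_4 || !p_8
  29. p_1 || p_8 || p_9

p_1 = False, p_2 = False, p_3 = False, p_4 = False, p_5 = False, p_6 = True, p_7 = False, p_8 = True, p_9 = True, p_10 = False

Set p_1 = False.
Set p_2 = False.
  then (p_2 || !p_5) forces p_5 = False.
  then (p_1 || !p_3 || p_5) forces p_3 = False.
  then (p_3 || p_5 || !p_7) forces p_7 = False.
  then (p_2 || p_7 || p_8) forces p_8 = True.
  then (p_1 || !p_4 || p_5) forces p_4 = False.
  then (!p_10 || p_4) forces p_10 = False.
Set p_6 = True.
Set p_9 = True.
All clauses satisfied.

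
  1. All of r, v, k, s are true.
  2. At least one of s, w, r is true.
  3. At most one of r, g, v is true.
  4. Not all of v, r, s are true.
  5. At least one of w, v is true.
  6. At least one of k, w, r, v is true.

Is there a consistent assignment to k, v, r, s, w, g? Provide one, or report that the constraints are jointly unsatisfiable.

Case v = True:
  (1) forces r = True.
  Constraint (3) is violated (r=T, v=T) — contradiction.
Case v = False:
  Constraint (1) is violated (v=F) — contradiction.
Both cases fail — unsatisfiable.

Unsatisfiable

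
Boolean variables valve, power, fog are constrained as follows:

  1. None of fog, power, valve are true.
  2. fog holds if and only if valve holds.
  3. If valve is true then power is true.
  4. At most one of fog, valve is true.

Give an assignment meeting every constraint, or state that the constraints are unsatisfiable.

valve = False; power = False; fog = False

  (1) {fog, power, valve}: 0 true — none ✓
  (2) fog=F, valve=F — same ✓
  (3) valve=F ⇒ power: vacuous ✓
  (4) {fog, valve}: 0 true — at most one ✓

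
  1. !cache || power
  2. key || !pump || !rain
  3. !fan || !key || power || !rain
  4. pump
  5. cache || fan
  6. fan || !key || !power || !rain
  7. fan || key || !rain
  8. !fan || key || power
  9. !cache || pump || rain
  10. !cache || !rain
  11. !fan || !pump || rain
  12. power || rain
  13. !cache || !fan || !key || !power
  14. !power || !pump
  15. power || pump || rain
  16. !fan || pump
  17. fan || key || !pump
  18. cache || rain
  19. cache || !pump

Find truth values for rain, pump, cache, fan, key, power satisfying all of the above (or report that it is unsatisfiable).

No satisfying assignment exists.

Case pump = True:
  (!power || !pump) forces power = False.
  (!cache || power) forces cache = False.
  Clause (cache || !pump) is falsified — contradiction.
Case pump = False:
  Clause (pump) is falsified — contradiction.
Both cases fail, so the formula is unsatisfiable.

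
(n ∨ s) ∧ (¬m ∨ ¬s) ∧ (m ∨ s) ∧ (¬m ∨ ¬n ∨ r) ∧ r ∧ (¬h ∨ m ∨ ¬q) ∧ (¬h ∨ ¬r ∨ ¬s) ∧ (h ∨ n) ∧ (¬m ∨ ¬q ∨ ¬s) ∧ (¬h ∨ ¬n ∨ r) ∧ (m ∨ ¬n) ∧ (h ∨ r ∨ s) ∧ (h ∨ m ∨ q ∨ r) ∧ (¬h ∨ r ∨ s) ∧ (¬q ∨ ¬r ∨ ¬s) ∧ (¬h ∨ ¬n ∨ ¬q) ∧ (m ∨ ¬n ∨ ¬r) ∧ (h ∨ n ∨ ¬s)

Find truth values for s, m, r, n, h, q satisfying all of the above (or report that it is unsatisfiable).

Unit clause (r) forces r = True.
Try s = True:
  (¬m ∨ ¬s) forces m = False.
  (¬h ∨ ¬r ∨ ¬s) forces h = False.
  (h ∨ n) forces n = True.
  clause (m ∨ ¬n) is falsified — backtrack.
So s = False.
  then (n ∨ s) forces n = True.
  then (m ∨ s) forces m = True.
Set h = True.
  then (¬h ∨ ¬n ∨ ¬q) forces q = False.
All clauses satisfied.

s: False; m: True; r: True; n: True; h: True; q: False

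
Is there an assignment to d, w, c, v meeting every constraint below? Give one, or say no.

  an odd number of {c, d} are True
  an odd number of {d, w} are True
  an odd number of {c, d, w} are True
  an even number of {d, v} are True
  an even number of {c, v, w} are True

Adding constraints 3, 4, 5 mod 2: every variable appears an even number of times on the left, so the left side is 0.
But the right sides sum to 1 (mod 2). 0 ≠ 1 — the system is inconsistent.

Unsatisfiable — no assignment works.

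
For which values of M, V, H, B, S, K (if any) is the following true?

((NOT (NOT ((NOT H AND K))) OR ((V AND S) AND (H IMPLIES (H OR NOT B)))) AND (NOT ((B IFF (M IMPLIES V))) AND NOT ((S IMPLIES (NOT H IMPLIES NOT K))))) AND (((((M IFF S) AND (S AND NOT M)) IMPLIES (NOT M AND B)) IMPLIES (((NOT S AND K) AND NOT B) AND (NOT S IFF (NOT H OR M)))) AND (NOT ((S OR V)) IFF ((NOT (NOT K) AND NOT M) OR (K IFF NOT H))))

Case S = True: the formula simplifies to ((NOT (NOT ((NOT H AND K))) OR (V AND (H IMPLIES (H OR NOT B)))) AND (NOT ((B IFF (M IMPLIES V))) AND NOT ((NOT H IMPLIES NOT K)))) AND (NOT (((M AND NOT M) IMPLIES (NOT M AND B))) AND NOT (((NOT (NOT K) AND NOT M) OR (K IFF NOT H)))).
  M = True: the conjunct NOT (((M AND NOT M) IMPLIES (NOT M AND B))) becomes NOT ((False IMPLIES False)) = False.
  M = False: the conjunct NOT (((M AND NOT M) IMPLIES (NOT M AND B))) becomes NOT ((False IMPLIES B)) = False.
Case S = False: the conjunct NOT ((S IMPLIES (NOT H IMPLIES NOT K))) becomes NOT ((False IMPLIES (NOT H IMPLIES NOT K))) = False.
Both cases fail — unsatisfiable.

Unsatisfiable — no assignment works.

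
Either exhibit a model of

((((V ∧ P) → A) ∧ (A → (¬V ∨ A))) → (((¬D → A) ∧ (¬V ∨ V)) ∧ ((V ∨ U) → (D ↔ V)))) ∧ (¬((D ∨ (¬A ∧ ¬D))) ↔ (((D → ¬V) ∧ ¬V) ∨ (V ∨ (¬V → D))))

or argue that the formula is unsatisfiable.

V: False; A: True; P: True; D: False; U: False

  (((V ∧ P) → A) ∧ (A → (¬V ∨ A))) → (((¬D → A) ∧ (¬V ∨ V)) ∧ ((V ∨ U) → (D ↔ V))) = True
    ((V ∧ P) → A) ∧ (A → (¬V ∨ A)) = True
      (V ∧ P) → A = True
        V ∧ P = False
      A → (¬V ∨ A) = True
        ¬V ∨ A = True
          ¬V = True
    ((¬D → A) ∧ (¬V ∨ V)) ∧ ((V ∨ U) → (D ↔ V)) = True
      (¬D → A) ∧ (¬V ∨ V) = True
        ¬D → A = True
          ¬D = True
        ¬V ∨ V = True
          ¬V = True
      (V ∨ U) → (D ↔ V) = True
        V ∨ U = False
        D ↔ V = True
  ¬((D ∨ (¬A ∧ ¬D))) ↔ (((D → ¬V) ∧ ¬V) ∨ (V ∨ (¬V → D))) = True
    ¬((D ∨ (¬A ∧ ¬D))) = True
      D ∨ (¬A ∧ ¬D) = False
        ¬A ∧ ¬D = False
          ¬A = False
          ¬D = True
    ((D → ¬V) ∧ ¬V) ∨ (V ∨ (¬V → D)) = True
      (D → ¬V) ∧ ¬V = True
        D → ¬V = True
          ¬V = True
        ¬V = True
      V ∨ (¬V → D) = False
        ¬V → D = False
          ¬V = True
Both conjuncts True, so the formula holds.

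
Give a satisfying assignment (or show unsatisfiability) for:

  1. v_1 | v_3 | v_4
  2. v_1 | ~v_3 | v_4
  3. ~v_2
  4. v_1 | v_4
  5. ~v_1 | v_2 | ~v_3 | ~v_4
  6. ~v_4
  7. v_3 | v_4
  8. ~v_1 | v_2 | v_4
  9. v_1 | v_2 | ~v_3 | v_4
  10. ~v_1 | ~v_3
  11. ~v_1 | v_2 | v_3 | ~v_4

Case v_2 = True:
  Clause (~v_2) is falsified — contradiction.
Case v_2 = False:
  (~v_4) forces v_4 = False.
  (v_1 | v_4) forces v_1 = True.
  Clause (~v_1 | v_2 | v_4) is falsified — contradiction.
Both cases fail, so the formula is unsatisfiable.

No satisfying assignment exists.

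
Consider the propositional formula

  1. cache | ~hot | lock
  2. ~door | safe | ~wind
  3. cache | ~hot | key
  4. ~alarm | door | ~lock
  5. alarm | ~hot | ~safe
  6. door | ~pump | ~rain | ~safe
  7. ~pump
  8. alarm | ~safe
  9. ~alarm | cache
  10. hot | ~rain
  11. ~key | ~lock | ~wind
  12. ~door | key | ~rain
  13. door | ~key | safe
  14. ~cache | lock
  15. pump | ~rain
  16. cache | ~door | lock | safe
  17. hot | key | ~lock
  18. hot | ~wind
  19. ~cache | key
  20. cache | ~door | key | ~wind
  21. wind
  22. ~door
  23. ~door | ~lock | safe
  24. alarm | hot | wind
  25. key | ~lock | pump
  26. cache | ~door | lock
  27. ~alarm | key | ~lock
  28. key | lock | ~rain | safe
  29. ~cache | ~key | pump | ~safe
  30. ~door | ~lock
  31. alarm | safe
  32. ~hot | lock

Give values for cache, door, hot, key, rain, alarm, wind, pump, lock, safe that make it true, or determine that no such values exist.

Unsatisfiable

Case alarm = True:
  (~pump) forces pump = False.
  (~alarm | cache) forces cache = True.
  (~cache | lock) forces lock = True.
  (~alarm | door | ~lock) forces door = True.
  Clause (~door) is falsified — contradiction.
Case alarm = False:
  (~pump) forces pump = False.
  (alarm | ~safe) forces safe = False.
  Clause (alarm | safe) is falsified — contradiction.
Both cases fail, so the formula is unsatisfiable.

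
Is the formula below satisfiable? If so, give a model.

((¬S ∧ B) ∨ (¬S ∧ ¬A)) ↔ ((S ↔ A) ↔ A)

S=F, A=T, B=F

  ((¬S ∧ B) ∨ (¬S ∧ ¬A)) ↔ ((S ↔ A) ↔ A) = True
    (¬S ∧ B) ∨ (¬S ∧ ¬A) = False
      ¬S ∧ B = False
        ¬S = True
      ¬S ∧ ¬A = False
        ¬S = True
        ¬A = False
    (S ↔ A) ↔ A = False
      S ↔ A = False
The formula evaluates to True.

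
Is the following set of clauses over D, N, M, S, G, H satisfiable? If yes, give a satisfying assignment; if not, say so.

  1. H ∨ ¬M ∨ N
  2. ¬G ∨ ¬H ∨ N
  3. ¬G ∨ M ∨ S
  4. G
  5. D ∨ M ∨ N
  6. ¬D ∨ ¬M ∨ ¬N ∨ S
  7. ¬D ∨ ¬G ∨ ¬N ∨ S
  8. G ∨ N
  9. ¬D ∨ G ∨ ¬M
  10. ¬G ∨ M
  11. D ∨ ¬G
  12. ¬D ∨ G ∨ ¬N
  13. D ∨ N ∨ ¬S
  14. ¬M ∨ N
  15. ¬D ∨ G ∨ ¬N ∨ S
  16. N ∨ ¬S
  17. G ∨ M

D: True, N: True, M: True, S: True, G: True, H: True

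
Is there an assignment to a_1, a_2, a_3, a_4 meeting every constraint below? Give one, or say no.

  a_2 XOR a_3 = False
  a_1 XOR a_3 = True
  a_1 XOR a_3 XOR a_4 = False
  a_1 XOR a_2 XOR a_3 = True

a_1=T; a_2=F; a_3=F; a_4=T

a_2 XOR a_3 = F XOR F = False ✓
a_1 XOR a_3 = T XOR F = True ✓
a_1 XOR a_3 XOR a_4 = T XOR F XOR T = False ✓
a_1 XOR a_2 XOR a_3 = T XOR F XOR F = True ✓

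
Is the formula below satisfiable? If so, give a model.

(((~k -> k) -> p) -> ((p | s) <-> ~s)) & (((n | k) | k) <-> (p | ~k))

n = False, p = True, k = True, s = False

  ((~k -> k) -> p) -> ((p | s) <-> ~s) = True
    (~k -> k) -> p = True
      ~k -> k = True
        ~k = False
    (p | s) <-> ~s = True
      p | s = True
      ~s = True
  ((n | k) | k) <-> (p | ~k) = True
    (n | k) | k = True
      n | k = True
    p | ~k = True
      ~k = False
Both conjuncts True, so the formula holds.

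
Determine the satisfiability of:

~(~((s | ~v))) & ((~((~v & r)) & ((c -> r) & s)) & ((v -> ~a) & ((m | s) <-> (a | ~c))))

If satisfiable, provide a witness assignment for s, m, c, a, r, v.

s: True; m: True; c: False; a: False; r: False; v: True

  ~(~((s | ~v))) = True
    ~((s | ~v)) = False
      s | ~v = True
        ~v = False
  (~((~v & r)) & ((c -> r) & s)) & ((v -> ~a) & ((m | s) <-> (a | ~c))) = True
    ~((~v & r)) & ((c -> r) & s) = True
      ~((~v & r)) = True
        ~v & r = False
          ~v = False
      (c -> r) & s = True
        c -> r = True
    (v -> ~a) & ((m | s) <-> (a | ~c)) = True
      v -> ~a = True
        ~a = True
      (m | s) <-> (a | ~c) = True
        m | s = True
        a | ~c = True
          ~c = True
Both conjuncts True, so the formula holds.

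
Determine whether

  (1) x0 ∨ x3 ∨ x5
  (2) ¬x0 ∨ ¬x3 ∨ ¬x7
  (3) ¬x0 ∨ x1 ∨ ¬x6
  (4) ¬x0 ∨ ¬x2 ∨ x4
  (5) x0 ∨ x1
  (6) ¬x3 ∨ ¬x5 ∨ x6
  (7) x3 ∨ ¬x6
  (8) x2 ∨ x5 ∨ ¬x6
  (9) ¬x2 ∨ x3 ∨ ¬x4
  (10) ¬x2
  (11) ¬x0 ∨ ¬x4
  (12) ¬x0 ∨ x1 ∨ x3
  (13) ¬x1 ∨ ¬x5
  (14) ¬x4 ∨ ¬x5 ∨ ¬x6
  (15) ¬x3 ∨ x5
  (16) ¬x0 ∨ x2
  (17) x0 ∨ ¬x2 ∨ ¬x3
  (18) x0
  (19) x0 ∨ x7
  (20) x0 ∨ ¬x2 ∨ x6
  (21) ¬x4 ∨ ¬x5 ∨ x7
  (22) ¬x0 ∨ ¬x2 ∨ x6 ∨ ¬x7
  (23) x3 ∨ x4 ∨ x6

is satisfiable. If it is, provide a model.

No satisfying assignment exists.

Case x0 = True:
  (¬x2) forces x2 = False.
  Clause (¬x0 ∨ x2) is falsified — contradiction.
Case x0 = False:
  Clause (x0) is falsified — contradiction.
Both cases fail, so the formula is unsatisfiable.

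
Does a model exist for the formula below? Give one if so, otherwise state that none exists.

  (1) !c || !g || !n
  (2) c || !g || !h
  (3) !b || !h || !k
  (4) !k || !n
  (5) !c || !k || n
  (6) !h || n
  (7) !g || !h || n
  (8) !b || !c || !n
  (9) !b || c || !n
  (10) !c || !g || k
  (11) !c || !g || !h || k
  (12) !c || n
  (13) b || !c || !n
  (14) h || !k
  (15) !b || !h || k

c: False, k: False, g: True, h: False, b: False, n: True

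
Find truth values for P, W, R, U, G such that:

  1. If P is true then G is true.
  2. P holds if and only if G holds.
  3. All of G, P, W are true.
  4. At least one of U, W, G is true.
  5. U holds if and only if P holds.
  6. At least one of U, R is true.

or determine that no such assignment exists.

P = True; W = True; R = False; U = True; G = True

  (1) P=T ⇒ G: T ✓
  (2) P=T, G=T — same ✓
  (3) {G, P, W}: all 3 true ✓
  (4) {U, W, G}: 3 true — at least one ✓
  (5) U=T, P=T — same ✓
  (6) {U, R}: 1 true — at least one ✓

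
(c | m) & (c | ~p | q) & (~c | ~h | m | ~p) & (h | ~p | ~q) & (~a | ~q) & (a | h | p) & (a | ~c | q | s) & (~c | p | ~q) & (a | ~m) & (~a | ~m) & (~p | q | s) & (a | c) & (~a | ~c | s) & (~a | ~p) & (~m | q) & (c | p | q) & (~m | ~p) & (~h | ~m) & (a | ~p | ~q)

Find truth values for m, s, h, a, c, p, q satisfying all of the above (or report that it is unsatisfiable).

m=F; s=T; h=F; a=F; c=T; p=T; q=F

Try m = True:
  (a | ~m) forces a = True.
  clause (~a | ~m) is falsified — backtrack.
So m = False.
  then (c | m) forces c = True.
Set s = True.
Set h = False.
Set a = False.
  then (a | h | p) forces p = True.
  then (a | ~p | ~q) forces q = False.
All clauses satisfied.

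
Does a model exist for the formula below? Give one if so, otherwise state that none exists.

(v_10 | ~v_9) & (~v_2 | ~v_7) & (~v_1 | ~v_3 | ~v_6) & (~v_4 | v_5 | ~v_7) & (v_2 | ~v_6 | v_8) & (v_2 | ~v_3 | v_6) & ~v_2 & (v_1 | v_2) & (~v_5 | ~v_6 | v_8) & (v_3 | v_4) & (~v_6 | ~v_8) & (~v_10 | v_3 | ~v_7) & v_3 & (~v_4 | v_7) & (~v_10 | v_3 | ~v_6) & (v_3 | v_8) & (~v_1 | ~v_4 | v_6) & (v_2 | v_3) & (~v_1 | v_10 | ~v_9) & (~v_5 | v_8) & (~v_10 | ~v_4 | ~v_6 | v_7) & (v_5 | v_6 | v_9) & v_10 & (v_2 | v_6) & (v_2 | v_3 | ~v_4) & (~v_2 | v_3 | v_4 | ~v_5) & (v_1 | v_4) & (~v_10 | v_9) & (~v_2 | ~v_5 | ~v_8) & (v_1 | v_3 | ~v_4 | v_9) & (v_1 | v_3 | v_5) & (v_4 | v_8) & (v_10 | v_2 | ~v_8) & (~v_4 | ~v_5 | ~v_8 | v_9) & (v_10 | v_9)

No satisfying assignment exists.

Case v_2 = True:
  Clause (~v_2) is falsified — contradiction.
Case v_2 = False:
  (v_1 | v_2) forces v_1 = True.
  (v_3) forces v_3 = True.
  (~v_1 | ~v_3 | ~v_6) forces v_6 = False.
  Clause (v_2 | ~v_3 | v_6) is falsified — contradiction.
Both cases fail, so the formula is unsatisfiable.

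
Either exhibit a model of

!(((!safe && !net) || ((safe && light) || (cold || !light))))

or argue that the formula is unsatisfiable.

light = True, safe = False, cold = False, net = True

  !(((!safe && !net) || ((safe && light) || (cold || !light)))) = True
    (!safe && !net) || ((safe && light) || (cold || !light)) = False
      !safe && !net = False
        !safe = True
        !net = False
      (safe && light) || (cold || !light) = False
        safe && light = False
        cold || !light = False
          !light = False
The formula evaluates to True.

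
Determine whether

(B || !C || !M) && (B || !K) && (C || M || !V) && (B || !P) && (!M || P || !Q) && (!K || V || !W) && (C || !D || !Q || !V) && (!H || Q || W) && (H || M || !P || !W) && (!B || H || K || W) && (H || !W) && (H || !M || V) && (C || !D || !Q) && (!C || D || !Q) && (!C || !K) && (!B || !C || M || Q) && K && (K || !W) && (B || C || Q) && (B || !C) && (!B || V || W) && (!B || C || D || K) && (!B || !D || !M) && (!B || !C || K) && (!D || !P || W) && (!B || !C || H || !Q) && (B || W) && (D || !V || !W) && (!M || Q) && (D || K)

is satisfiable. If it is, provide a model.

V: True, M: True, C: False, D: False, K: True, Q: True, H: True, P: True, B: True, W: False

Unit clause (K) forces K = True.
In (B || !K) only B is left, so B = True.
In (!C || !K) only !C is left, so C = False.
Set V = True.
  then (C || M || !V) forces M = True.
  then (!B || !D || !M) forces D = False.
  then (D || !V || !W) forces W = False.
  then (!M || Q) forces Q = True.
  then (!M || P || !Q) forces P = True.
Set H = True.
All clauses satisfied.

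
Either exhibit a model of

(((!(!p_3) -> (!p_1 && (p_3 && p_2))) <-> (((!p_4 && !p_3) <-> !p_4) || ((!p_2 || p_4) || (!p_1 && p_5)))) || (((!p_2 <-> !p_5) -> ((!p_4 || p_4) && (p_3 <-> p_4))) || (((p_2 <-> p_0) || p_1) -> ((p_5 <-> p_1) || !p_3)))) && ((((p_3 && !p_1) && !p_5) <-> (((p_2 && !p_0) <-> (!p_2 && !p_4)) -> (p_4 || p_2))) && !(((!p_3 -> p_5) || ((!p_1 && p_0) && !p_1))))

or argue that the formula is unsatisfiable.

Case p_3 = True: the conjunct !(((!p_3 -> p_5) || ((!p_1 && p_0) && !p_1))) becomes !((True || ((!p_1 && p_0) && !p_1))) = False.
Case p_3 = False: the formula simplifies to !((((p_2 && !p_0) <-> (!p_2 && !p_4)) -> (p_4 || p_2))) && !((p_5 || ((!p_1 && p_0) && !p_1))).
  p_2 = True: the conjunct !((((p_2 && !p_0) <-> (!p_2 && !p_4)) -> (p_4 || p_2))) becomes !((p_0 -> True)) = False.
  p_2 = False: simplifies to !((p_4 -> p_4)) && !((p_5 || ((!p_1 && p_0) && !p_1))).
    p_4 = True: the conjunct !((p_4 -> p_4)) becomes !((True -> True)) = False.
    p_4 = False: the conjunct !((p_4 -> p_4)) becomes !((False -> False)) = False.
Both cases fail — unsatisfiable.

No satisfying assignment exists.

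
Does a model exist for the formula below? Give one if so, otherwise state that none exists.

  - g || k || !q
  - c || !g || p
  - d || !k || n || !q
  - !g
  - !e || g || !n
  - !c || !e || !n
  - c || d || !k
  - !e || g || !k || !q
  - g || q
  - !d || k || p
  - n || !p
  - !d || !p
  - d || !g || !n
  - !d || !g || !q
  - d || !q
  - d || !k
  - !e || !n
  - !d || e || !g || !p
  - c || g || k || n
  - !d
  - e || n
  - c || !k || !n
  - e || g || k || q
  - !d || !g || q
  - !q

Case q = True:
  Clause (!q) is falsified — contradiction.
Case q = False:
  (!g) forces g = False.
  Clause (g || q) is falsified — contradiction.
Both cases fail, so the formula is unsatisfiable.

UNSATISFIABLE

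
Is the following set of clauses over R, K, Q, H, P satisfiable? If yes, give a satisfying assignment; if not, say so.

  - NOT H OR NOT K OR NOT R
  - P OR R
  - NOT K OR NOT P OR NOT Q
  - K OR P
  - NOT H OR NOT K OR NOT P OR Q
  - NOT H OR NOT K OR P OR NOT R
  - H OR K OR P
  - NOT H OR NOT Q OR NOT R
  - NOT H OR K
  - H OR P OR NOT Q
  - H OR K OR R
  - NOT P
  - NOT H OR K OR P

Unit clause (NOT P) forces P = False.
In (P OR R) only R is left, so R = True.
In (K OR P) only K is left, so K = True.
In (NOT H OR NOT K OR P OR NOT R) only NOT H is left, so H = False.
In (H OR P OR NOT Q) only NOT Q is left, so Q = False.
All clauses satisfied.

R = True, K = True, Q = False, H = False, P = False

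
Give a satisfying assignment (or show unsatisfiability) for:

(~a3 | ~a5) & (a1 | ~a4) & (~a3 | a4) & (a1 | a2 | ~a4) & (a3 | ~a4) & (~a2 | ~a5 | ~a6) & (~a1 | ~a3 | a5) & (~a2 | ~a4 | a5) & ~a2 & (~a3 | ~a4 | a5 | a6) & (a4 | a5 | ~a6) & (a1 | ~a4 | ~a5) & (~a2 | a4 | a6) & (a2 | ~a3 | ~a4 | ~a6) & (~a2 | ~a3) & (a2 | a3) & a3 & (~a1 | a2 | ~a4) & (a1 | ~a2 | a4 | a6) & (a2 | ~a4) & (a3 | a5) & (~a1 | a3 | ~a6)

Unsatisfiable — no assignment works.

Case a2 = True:
  Clause (~a2) is falsified — contradiction.
Case a2 = False:
  (a2 | a3) forces a3 = True.
  (~a3 | ~a5) forces a5 = False.
  (~a3 | a4) forces a4 = True.
  Clause (a2 | ~a4) is falsified — contradiction.
Both cases fail, so the formula is unsatisfiable.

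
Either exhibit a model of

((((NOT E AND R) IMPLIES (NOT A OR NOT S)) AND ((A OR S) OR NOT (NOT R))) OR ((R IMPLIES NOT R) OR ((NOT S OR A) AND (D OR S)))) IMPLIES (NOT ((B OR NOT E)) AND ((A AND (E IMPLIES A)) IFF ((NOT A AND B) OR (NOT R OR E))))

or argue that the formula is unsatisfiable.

A = True; B = False; E = True; S = True; D = False; R = True

  ((((NOT E AND R) IMPLIES (NOT A OR NOT S)) AND ((A OR S) OR NOT (NOT R))) OR ((R IMPLIES NOT R) OR ((NOT S OR A) AND (D OR S)))) IMPLIES (NOT ((B OR NOT E)) AND ((A AND (E IMPLIES A)) IFF ((NOT A AND B) OR (NOT R OR E)))) = True
    (((NOT E AND R) IMPLIES (NOT A OR NOT S)) AND ((A OR S) OR NOT (NOT R))) OR ((R IMPLIES NOT R) OR ((NOT S OR A) AND (D OR S))) = True
      ((NOT E AND R) IMPLIES (NOT A OR NOT S)) AND ((A OR S) OR NOT (NOT R)) = True
        (NOT E AND R) IMPLIES (NOT A OR NOT S) = True
          NOT E AND R = False
            NOT E = False
          NOT A OR NOT S = False
            NOT A = False
            NOT S = False
        (A OR S) OR NOT (NOT R) = True
          A OR S = True
          NOT (NOT R) = True
            NOT R = False
      (R IMPLIES NOT R) OR ((NOT S OR A) AND (D OR S)) = True
        R IMPLIES NOT R = False
          NOT R = False
        (NOT S OR A) AND (D OR S) = True
          NOT S OR A = True
            NOT S = False
          D OR S = True
    NOT ((B OR NOT E)) AND ((A AND (E IMPLIES A)) IFF ((NOT A AND B) OR (NOT R OR E))) = True
      NOT ((B OR NOT E)) = True
        B OR NOT E = False
          NOT E = False
      (A AND (E IMPLIES A)) IFF ((NOT A AND B) OR (NOT R OR E)) = True
        A AND (E IMPLIES A) = True
          E IMPLIES A = True
        (NOT A AND B) OR (NOT R OR E) = True
          NOT A AND B = False
            NOT A = False
          NOT R OR E = True
            NOT R = False
The formula evaluates to True.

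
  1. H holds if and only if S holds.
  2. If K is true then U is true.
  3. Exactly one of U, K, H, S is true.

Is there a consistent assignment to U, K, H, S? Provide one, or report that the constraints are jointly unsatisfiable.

U = True, K = False, H = False, S = False

  (1) H=F, S=F — same ✓
  (2) K=F ⇒ U: vacuous ✓
  (3) {U, K, H, S}: 1 true — exactly one ✓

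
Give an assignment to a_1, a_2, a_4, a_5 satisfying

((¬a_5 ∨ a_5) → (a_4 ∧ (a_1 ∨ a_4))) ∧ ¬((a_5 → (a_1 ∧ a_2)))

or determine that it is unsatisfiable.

a_1: False, a_2: True, a_4: True, a_5: True

  (¬a_5 ∨ a_5) → (a_4 ∧ (a_1 ∨ a_4)) = True
    ¬a_5 ∨ a_5 = True
      ¬a_5 = False
    a_4 ∧ (a_1 ∨ a_4) = True
      a_1 ∨ a_4 = True
  ¬((a_5 → (a_1 ∧ a_2))) = True
    a_5 → (a_1 ∧ a_2) = False
      a_1 ∧ a_2 = False
Both conjuncts True, so the formula holds.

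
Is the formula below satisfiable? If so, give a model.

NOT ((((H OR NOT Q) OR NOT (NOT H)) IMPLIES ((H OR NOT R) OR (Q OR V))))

V = False, H = False, R = True, Q = False

  NOT ((((H OR NOT Q) OR NOT (NOT H)) IMPLIES ((H OR NOT R) OR (Q OR V)))) = True
    ((H OR NOT Q) OR NOT (NOT H)) IMPLIES ((H OR NOT R) OR (Q OR V)) = False
      (H OR NOT Q) OR NOT (NOT H) = True
        H OR NOT Q = True
          NOT Q = True
        NOT (NOT H) = False
          NOT H = True
      (H OR NOT R) OR (Q OR V) = False
        H OR NOT R = False
          NOT R = False
        Q OR V = False
The formula evaluates to True.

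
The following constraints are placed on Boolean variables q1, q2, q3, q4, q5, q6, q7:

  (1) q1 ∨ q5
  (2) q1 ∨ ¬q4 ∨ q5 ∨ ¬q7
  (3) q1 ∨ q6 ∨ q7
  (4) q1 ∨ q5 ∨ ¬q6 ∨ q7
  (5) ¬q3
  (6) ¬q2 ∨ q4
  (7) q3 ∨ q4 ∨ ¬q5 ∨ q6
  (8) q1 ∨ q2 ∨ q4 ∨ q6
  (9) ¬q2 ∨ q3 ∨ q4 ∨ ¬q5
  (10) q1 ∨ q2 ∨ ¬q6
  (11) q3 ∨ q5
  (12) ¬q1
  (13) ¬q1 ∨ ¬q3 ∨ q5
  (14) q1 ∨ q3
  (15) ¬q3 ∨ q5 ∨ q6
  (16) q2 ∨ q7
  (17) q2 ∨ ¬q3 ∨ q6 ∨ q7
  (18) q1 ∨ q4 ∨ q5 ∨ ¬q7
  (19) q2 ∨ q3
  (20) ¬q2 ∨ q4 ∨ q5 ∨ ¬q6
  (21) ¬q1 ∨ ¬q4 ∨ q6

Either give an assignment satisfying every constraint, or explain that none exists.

Case q1 = True:
  Clause (¬q1) is falsified — contradiction.
Case q1 = False:
  (q1 ∨ q5) forces q5 = True.
  (¬q3) forces q3 = False.
  Clause (q1 ∨ q3) is falsified — contradiction.
Both cases fail, so the formula is unsatisfiable.

Unsatisfiable — no assignment works.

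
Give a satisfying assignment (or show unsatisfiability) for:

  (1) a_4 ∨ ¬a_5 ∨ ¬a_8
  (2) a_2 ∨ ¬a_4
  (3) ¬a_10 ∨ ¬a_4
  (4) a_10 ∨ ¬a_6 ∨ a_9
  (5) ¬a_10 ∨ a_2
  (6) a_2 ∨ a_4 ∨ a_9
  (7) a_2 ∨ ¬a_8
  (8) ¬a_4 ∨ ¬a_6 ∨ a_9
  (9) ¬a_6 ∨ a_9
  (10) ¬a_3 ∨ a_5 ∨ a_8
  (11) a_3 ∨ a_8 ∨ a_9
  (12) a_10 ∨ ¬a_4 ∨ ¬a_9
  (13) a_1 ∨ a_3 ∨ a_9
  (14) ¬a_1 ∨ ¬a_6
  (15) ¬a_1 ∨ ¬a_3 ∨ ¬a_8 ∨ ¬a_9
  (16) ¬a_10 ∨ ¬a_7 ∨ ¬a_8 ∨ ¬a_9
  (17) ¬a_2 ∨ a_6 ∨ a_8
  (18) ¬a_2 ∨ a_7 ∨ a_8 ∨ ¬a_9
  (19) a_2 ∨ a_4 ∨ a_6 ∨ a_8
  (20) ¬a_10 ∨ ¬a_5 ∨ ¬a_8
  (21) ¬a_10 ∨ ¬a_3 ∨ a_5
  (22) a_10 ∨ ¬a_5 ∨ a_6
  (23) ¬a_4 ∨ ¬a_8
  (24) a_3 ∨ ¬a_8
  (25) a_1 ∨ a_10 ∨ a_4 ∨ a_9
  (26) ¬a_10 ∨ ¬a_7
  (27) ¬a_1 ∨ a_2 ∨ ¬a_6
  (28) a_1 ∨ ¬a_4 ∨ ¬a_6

Set a_1 = False.
Set a_2 = True.
Set a_3 = False.
  then (a_1 ∨ a_3 ∨ a_9) forces a_9 = True.
  then (a_3 ∨ ¬a_8) forces a_8 = False.
  then (¬a_2 ∨ a_6 ∨ a_8) forces a_6 = True.
  then (¬a_2 ∨ a_7 ∨ a_8 ∨ ¬a_9) forces a_7 = True.
  then (¬a_10 ∨ ¬a_7) forces a_10 = False.
  then (a_1 ∨ ¬a_4 ∨ ¬a_6) forces a_4 = False.
Set a_5 = True.
All clauses satisfied.

a_1=F, a_2=T, a_3=F, a_4=F, a_5=T, a_6=T, a_7=T, a_8=F, a_9=T, a_10=F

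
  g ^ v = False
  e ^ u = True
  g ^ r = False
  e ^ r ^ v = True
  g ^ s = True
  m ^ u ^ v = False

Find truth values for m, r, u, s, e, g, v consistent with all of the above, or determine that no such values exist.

m = True, r = True, u = False, s = False, e = True, g = True, v = True

g ^ v = T ^ T = False ✓
e ^ u = T ^ F = True ✓
g ^ r = T ^ T = False ✓
e ^ r ^ v = T ^ T ^ T = True ✓
g ^ s = T ^ F = True ✓
m ^ u ^ v = T ^ F ^ T = False ✓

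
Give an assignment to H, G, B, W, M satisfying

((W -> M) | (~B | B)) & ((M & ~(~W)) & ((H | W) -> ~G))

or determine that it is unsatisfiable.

H = True, G = False, B = True, W = True, M = True

  (W -> M) | (~B | B) = True
    W -> M = True
    ~B | B = True
      ~B = False
  (M & ~(~W)) & ((H | W) -> ~G) = True
    M & ~(~W) = True
      ~(~W) = True
        ~W = False
    (H | W) -> ~G = True
      H | W = True
      ~G = True
Both conjuncts True, so the formula holds.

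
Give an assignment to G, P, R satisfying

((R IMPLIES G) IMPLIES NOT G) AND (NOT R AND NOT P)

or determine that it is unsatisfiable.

G: False, P: False, R: False

  (R IMPLIES G) IMPLIES NOT G = True
    R IMPLIES G = True
    NOT G = True
  NOT R AND NOT P = True
    NOT R = True
    NOT P = True
Both conjuncts True, so the formula holds.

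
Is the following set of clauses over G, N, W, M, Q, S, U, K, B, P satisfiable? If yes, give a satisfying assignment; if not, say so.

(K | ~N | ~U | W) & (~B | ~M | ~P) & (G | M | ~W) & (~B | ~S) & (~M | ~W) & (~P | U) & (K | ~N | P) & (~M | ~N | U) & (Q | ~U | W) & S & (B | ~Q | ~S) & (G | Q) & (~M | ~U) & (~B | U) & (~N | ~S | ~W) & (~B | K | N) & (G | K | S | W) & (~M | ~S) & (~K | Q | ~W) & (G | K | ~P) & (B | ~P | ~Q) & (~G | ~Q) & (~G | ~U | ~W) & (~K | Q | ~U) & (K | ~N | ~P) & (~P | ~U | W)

Unit clause (S) forces S = True.
In (~M | ~S) only ~M is left, so M = False.
In (~B | ~S) only ~B is left, so B = False.
In (B | ~Q | ~S) only ~Q is left, so Q = False.
In (G | Q) only G is left, so G = True.
Set N = False.
Set W = False.
  then (Q | ~U | W) forces U = False.
  then (~P | U) forces P = False.
Set K = True.
All clauses satisfied.

G = True; N = False; W = False; M = False; Q = False; S = True; U = False; K = True; B = False; P = False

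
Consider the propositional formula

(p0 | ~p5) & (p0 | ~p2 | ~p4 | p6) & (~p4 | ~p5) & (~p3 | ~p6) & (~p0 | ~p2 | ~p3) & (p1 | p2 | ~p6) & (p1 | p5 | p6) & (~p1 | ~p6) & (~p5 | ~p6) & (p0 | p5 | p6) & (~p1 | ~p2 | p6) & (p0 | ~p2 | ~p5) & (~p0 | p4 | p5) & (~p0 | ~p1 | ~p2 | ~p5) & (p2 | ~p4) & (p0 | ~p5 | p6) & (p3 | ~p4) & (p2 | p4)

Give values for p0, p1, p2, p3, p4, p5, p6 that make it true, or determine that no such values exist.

p0=T; p1=F; p2=T; p3=F; p4=F; p5=T; p6=F

Set p0 = True.
Set p1 = False.
Try p2 = False:
  (p1 | p2 | ~p6) forces p6 = False.
  (p1 | p5 | p6) forces p5 = True.
  (~p4 | ~p5) forces p4 = False.
  clause (p2 | p4) is falsified — backtrack.
So p2 = True.
  then (~p0 | ~p2 | ~p3) forces p3 = False.
  then (p3 | ~p4) forces p4 = False.
  then (~p0 | p4 | p5) forces p5 = True.
  then (~p5 | ~p6) forces p6 = False.
All clauses satisfied.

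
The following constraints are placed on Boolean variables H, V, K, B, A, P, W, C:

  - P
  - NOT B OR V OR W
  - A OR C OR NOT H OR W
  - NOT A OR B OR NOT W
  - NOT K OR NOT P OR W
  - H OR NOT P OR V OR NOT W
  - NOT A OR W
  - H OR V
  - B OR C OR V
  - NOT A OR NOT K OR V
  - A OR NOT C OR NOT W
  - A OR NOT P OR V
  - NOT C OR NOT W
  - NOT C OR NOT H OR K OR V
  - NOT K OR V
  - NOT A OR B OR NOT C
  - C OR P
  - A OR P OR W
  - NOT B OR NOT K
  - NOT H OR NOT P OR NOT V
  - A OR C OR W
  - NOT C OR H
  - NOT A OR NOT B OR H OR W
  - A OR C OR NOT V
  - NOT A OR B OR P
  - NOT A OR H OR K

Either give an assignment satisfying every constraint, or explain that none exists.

H: True, V: False, K: False, B: True, A: True, P: True, W: True, C: False

Unit clause (P) forces P = True.
Set H = True.
  then (NOT H OR NOT P OR NOT V) forces V = False.
  then (A OR NOT P OR V) forces A = True.
  then (NOT K OR V) forces K = False.
  then (NOT A OR W) forces W = True.
  then (NOT C OR NOT W) forces C = False.
  then (NOT A OR B OR NOT W) forces B = True.
All clauses satisfied.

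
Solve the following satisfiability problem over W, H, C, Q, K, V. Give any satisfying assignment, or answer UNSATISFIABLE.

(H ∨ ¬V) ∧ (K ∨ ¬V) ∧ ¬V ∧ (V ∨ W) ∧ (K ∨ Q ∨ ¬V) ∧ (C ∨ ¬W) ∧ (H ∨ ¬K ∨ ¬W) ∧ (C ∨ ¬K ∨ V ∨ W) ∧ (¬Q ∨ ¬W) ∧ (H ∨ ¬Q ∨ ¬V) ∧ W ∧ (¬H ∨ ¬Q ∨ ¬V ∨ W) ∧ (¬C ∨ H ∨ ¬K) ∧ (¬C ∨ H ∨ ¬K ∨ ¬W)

Unit clause (¬V) forces V = False.
In (V ∨ W) only W is left, so W = True.
In (C ∨ ¬W) only C is left, so C = True.
In (¬Q ∨ ¬W) only ¬Q is left, so Q = False.
Set H = True.
Set K = True.
All clauses satisfied.

W=T, H=T, C=T, Q=F, K=T, V=F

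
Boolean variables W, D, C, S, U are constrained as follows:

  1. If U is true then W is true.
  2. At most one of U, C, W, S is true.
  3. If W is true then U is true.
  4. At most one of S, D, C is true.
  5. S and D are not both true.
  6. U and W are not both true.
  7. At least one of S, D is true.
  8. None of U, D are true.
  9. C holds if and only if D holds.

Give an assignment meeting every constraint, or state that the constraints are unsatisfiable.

W=F, D=F, C=F, S=T, U=F

  (1) U=F ⇒ W: vacuous ✓
  (2) {U, C, W, S}: 1 true — at most one ✓
  (3) W=F ⇒ U: vacuous ✓
  (4) {S, D, C}: 1 true — at most one ✓
  (5) S=T, D=F — not both ✓
  (6) U=F, W=F — not both ✓
  (7) {S, D}: 1 true — at least one ✓
  (8) {U, D}: 0 true — none ✓
  (9) C=F, D=F — same ✓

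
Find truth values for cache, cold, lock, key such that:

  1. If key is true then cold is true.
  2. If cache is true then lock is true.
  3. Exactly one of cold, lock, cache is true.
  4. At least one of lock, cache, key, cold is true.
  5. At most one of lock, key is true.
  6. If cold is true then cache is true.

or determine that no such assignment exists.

cache = False, cold = False, lock = True, key = False

  (1) key=F ⇒ cold: vacuous ✓
  (2) cache=F ⇒ lock: vacuous ✓
  (3) {cold, lock, cache}: 1 true — exactly one ✓
  (4) {lock, cache, key, cold}: 1 true — at least one ✓
  (5) {lock, key}: 1 true — at most one ✓
  (6) cold=F ⇒ cache: vacuous ✓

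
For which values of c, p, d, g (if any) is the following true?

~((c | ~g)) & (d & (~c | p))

c = False, p = False, d = True, g = True

  ~((c | ~g)) = True
    c | ~g = False
      ~g = False
  d & (~c | p) = True
    ~c | p = True
      ~c = True
Both conjuncts True, so the formula holds.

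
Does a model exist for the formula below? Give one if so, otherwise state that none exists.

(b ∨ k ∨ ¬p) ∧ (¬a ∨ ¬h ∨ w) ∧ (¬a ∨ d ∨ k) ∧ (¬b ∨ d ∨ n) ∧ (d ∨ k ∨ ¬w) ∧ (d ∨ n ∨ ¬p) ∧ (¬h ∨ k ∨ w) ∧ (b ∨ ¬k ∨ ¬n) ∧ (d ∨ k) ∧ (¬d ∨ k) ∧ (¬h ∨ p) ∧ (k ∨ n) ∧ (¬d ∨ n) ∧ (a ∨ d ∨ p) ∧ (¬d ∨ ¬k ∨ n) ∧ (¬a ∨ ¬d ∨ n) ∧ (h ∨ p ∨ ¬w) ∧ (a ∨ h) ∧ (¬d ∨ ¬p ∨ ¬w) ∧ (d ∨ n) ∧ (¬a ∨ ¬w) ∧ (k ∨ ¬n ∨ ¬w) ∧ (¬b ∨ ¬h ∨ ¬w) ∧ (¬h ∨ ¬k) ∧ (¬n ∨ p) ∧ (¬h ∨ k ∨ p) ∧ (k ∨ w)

Set w = False.
  then (k ∨ w) forces k = True.
  then (¬h ∨ ¬k) forces h = False.
  then (a ∨ h) forces a = True.
Try b = False:
  (b ∨ ¬k ∨ ¬n) forces n = False.
  (¬d ∨ n) forces d = False.
  clause (d ∨ n) is falsified — backtrack.
So b = True.
Try n = False:
  (¬b ∨ d ∨ n) forces d = True.
  clause (¬d ∨ n) is falsified — backtrack.
So n = True.
  then (¬n ∨ p) forces p = True.
Set d = False.
All clauses satisfied.

w=F, h=F, b=T, n=T, p=T, a=T, d=F, k=T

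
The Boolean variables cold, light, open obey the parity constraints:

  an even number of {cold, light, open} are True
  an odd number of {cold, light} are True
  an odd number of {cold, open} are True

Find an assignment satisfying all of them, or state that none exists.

cold = False, light = True, open = True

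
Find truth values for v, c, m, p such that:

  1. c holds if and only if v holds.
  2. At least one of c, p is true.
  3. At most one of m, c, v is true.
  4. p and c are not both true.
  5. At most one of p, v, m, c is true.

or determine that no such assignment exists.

v: False, c: False, m: False, p: True

  (1) c=F, v=F — same ✓
  (2) {c, p}: 1 true — at least one ✓
  (3) {m, c, v}: 0 true — at most one ✓
  (4) p=T, c=F — not both ✓
  (5) {p, v, m, c}: 1 true — at most one ✓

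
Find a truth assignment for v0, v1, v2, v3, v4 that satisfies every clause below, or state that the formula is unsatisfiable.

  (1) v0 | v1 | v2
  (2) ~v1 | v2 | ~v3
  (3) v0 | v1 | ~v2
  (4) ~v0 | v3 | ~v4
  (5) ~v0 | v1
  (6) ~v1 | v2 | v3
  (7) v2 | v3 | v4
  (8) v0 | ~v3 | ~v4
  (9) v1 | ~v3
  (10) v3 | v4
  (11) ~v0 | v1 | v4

Set v0 = True.
  then (~v0 | v1) forces v1 = True.
Try v2 = False:
  (~v1 | v2 | ~v3) forces v3 = False.
  clause (~v1 | v2 | v3) is falsified — backtrack.
So v2 = True.
Try v3 = False:
  (~v0 | v3 | ~v4) forces v4 = False.
  clause (v3 | v4) is falsified — backtrack.
So v3 = True.
Set v4 = True.
All clauses satisfied.

v0 = True, v1 = True, v2 = True, v3 = True, v4 = True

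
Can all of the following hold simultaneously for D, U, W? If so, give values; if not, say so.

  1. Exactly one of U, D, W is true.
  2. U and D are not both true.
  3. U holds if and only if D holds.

D: False; U: False; W: True

  (1) {U, D, W}: 1 true — exactly one ✓
  (2) U=F, D=F — not both ✓
  (3) U=F, D=F — same ✓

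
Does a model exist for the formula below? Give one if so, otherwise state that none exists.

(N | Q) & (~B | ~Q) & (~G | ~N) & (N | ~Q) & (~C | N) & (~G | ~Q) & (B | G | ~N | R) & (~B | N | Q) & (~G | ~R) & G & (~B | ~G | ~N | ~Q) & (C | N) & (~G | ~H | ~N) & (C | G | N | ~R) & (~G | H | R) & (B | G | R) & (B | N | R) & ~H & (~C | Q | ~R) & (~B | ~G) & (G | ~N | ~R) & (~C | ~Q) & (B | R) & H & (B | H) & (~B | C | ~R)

Unsatisfiable

Case H = True:
  Clause (~H) is falsified — contradiction.
Case H = False:
  Clause (H) is falsified — contradiction.
Both cases fail, so the formula is unsatisfiable.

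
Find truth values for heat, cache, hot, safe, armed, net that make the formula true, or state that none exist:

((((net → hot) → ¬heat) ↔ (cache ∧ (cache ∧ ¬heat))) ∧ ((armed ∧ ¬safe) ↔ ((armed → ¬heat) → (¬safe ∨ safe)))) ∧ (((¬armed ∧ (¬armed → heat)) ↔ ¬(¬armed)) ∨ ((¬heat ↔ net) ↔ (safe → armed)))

heat: False; cache: True; hot: False; safe: False; armed: True; net: True

  (((net → hot) → ¬heat) ↔ (cache ∧ (cache ∧ ¬heat))) ∧ ((armed ∧ ¬safe) ↔ ((armed → ¬heat) → (¬safe ∨ safe))) = True
    ((net → hot) → ¬heat) ↔ (cache ∧ (cache ∧ ¬heat)) = True
      (net → hot) → ¬heat = True
        net → hot = False
        ¬heat = True
      cache ∧ (cache ∧ ¬heat) = True
        cache ∧ ¬heat = True
          ¬heat = True
    (armed ∧ ¬safe) ↔ ((armed → ¬heat) → (¬safe ∨ safe)) = True
      armed ∧ ¬safe = True
        ¬safe = True
      (armed → ¬heat) → (¬safe ∨ safe) = True
        armed → ¬heat = True
          ¬heat = True
        ¬safe ∨ safe = True
          ¬safe = True
  ((¬armed ∧ (¬armed → heat)) ↔ ¬(¬armed)) ∨ ((¬heat ↔ net) ↔ (safe → armed)) = True
    (¬armed ∧ (¬armed → heat)) ↔ ¬(¬armed) = False
      ¬armed ∧ (¬armed → heat) = False
        ¬armed = False
        ¬armed → heat = True
          ¬armed = False
      ¬(¬armed) = True
        ¬armed = False
    (¬heat ↔ net) ↔ (safe → armed) = True
      ¬heat ↔ net = True
        ¬heat = True
      safe → armed = True
Both conjuncts True, so the formula holds.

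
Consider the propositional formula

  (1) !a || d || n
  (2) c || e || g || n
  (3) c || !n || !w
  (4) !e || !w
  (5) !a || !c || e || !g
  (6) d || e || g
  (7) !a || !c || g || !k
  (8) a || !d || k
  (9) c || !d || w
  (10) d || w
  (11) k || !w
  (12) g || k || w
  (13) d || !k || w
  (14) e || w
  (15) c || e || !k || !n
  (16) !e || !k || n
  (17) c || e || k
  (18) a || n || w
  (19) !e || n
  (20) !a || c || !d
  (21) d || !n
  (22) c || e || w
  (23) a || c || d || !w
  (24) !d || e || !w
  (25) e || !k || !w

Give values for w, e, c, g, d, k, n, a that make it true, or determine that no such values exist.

Try w = True:
  (!e || !w) forces e = False.
  (k || !w) forces k = True.
  clause (e || !k || !w) is falsified — backtrack.
So w = False.
  then (d || w) forces d = True.
  then (e || w) forces e = True.
  then (!e || n) forces n = True.
  then (c || !d || w) forces c = True.
Set g = False.
  then (g || k || w) forces k = True.
  then (!a || !c || g || !k) forces a = False.
All clauses satisfied.

w: False, e: True, c: True, g: False, d: True, k: True, n: True, a: False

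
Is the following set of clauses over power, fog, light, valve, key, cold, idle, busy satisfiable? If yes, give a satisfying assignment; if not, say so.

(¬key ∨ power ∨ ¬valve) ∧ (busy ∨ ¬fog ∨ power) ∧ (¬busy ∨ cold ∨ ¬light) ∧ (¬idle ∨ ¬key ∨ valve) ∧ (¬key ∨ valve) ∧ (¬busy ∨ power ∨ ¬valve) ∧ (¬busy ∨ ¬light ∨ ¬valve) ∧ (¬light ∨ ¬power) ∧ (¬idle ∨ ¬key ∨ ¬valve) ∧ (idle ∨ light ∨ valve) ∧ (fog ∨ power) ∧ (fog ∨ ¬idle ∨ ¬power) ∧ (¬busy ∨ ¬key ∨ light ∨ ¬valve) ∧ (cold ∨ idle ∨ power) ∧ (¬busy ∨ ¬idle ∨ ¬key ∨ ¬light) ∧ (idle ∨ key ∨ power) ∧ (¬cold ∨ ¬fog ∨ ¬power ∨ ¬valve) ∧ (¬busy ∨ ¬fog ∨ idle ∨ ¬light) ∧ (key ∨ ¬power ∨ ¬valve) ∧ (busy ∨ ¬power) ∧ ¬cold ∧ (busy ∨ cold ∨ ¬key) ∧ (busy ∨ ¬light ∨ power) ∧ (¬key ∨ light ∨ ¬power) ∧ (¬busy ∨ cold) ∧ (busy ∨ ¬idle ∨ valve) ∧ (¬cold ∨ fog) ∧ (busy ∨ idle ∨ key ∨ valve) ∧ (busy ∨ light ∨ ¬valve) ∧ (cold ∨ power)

Case cold = True:
  Clause (¬cold) is falsified — contradiction.
Case cold = False:
  (¬busy ∨ cold) forces busy = False.
  (busy ∨ ¬power) forces power = False.
  Clause (cold ∨ power) is falsified — contradiction.
Both cases fail, so the formula is unsatisfiable.

Unsatisfiable — no assignment works.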